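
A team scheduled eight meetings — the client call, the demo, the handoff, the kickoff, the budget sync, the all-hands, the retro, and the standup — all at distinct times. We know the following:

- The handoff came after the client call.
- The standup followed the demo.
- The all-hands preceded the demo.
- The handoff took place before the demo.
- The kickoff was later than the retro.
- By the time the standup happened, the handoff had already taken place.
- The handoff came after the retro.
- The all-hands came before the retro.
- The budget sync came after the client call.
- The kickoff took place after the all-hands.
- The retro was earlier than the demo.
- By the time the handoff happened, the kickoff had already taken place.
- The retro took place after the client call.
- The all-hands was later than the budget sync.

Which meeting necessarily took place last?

the standup

Every other meeting has a chain of constraints placing it before the standup, so the standup is last.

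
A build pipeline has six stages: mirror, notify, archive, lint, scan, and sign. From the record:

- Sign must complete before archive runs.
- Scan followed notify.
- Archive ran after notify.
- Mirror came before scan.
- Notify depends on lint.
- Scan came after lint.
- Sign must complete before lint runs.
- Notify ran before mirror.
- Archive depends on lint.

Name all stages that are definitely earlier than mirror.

lint, notify, sign

Directly stated before mirror: notify.
Lint reaches mirror via lint → notify → mirror.
Sign reaches mirror via sign → lint → notify → mirror.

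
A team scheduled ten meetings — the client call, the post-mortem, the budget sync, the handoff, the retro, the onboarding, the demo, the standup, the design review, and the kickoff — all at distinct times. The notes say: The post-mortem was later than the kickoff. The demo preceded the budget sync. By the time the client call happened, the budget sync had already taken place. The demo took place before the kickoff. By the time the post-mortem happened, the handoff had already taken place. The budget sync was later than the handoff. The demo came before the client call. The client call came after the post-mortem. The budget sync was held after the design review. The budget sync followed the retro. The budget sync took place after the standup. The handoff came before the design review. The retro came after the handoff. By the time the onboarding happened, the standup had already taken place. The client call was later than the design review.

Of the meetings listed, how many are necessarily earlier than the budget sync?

Directly stated before the budget sync: the demo, the design review, the handoff, the retro, and the standup.
No chain forces the kickoff (or any of the others) ahead of the budget sync.
That's the demo, the design review, the handoff, the retro, and the standup — 5 in all.

5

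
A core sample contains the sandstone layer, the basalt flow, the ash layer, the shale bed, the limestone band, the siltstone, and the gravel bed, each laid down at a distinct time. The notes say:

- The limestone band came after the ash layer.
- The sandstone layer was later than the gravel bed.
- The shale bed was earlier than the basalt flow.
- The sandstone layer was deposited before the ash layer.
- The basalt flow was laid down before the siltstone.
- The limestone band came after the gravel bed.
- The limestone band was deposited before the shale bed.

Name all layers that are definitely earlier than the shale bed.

the ash layer, the gravel bed, the limestone band, the sandstone layer

Directly stated before the shale bed: the limestone band.
The ash layer reaches the shale bed via the ash layer → the limestone band → the shale bed.
The gravel bed reaches the shale bed via the gravel bed → the limestone band → the shale bed.
The sandstone layer reaches the shale bed via the sandstone layer → the ash layer → the limestone band → the shale bed.
No chain forces the siltstone (or any of the others) ahead of the shale bed.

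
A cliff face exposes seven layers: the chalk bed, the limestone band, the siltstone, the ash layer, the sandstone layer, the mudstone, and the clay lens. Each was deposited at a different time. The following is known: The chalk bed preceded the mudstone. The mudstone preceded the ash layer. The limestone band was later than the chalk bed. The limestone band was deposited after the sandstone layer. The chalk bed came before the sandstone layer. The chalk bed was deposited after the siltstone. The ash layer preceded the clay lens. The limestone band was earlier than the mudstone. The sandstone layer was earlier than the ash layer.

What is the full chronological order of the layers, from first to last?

the siltstone, the chalk bed, the sandstone layer, the limestone band, the mudstone, the ash layer, the clay lens

The constraints fix every adjacent pair, so only one ordering works:
the siltstone → the chalk bed → the sandstone layer → the limestone band → the mudstone → the ash layer → the clay lens.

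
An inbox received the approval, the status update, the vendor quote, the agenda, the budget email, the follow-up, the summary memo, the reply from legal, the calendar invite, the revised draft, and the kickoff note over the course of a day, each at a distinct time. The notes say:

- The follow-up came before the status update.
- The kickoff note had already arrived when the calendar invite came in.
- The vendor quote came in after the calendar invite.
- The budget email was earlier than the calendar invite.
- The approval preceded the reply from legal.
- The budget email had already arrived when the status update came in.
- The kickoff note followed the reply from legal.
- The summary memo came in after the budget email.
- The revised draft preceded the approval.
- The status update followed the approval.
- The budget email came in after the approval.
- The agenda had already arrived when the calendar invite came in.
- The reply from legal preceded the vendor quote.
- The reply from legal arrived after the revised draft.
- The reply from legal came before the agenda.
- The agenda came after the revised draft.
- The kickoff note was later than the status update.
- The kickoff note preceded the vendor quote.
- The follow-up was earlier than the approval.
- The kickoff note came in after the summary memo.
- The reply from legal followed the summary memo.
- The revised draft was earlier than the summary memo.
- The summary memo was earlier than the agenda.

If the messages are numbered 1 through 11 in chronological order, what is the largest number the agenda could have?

9

The agenda must come before the calendar invite and the vendor quote — 2 messages forced after it.
Everything else can be placed before the agenda in some valid order, so the agenda can sit as late as position 11 − 2 = 9.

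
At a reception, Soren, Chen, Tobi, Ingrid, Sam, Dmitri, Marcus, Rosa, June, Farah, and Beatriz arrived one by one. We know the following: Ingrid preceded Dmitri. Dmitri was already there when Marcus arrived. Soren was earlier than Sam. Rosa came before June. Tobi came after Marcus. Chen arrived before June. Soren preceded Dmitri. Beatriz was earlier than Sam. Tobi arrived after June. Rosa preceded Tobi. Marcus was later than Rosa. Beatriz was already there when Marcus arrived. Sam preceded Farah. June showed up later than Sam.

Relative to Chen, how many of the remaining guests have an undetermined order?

8

Forced after Chen: June and Tobi.
That leaves Beatriz, Dmitri, Farah, Ingrid, Marcus, Rosa, Sam, and Soren with no forced order relative to Chen — 8.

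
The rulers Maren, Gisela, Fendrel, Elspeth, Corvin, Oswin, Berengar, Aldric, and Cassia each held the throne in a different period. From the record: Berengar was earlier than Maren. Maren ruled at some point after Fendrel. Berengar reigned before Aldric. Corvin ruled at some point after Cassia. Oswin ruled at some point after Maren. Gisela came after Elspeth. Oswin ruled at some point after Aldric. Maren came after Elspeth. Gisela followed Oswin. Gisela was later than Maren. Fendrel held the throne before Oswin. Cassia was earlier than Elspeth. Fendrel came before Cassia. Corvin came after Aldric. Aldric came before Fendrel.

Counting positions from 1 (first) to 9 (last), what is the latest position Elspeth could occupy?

Elspeth must come before Gisela, Maren, and Oswin — 3 rulers forced after them.
Everything else can be placed before Elspeth in some valid order, so Elspeth can sit as late as position 9 − 3 = 6.

6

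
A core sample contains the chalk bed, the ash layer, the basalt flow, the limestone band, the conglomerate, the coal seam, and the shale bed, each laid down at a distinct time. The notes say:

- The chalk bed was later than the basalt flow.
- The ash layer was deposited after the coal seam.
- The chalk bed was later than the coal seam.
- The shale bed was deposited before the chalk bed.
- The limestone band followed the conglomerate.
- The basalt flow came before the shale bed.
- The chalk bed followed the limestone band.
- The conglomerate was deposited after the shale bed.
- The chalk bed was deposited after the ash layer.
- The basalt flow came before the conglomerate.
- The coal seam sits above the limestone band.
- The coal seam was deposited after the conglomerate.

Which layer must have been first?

the basalt flow

The basalt flow has a chain of constraints placing it before every other layer, so the basalt flow must be first.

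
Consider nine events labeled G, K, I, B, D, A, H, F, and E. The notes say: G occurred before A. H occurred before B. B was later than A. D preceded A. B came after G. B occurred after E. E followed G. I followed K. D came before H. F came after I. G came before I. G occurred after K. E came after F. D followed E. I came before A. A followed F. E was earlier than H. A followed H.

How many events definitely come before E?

Directly stated before E: F and G.
I reaches E via I → F → E.
K reaches E via K → G → E.
No chain forces H (or any of the others) ahead of E.
That's F, G, I, and K — 4 in all.

4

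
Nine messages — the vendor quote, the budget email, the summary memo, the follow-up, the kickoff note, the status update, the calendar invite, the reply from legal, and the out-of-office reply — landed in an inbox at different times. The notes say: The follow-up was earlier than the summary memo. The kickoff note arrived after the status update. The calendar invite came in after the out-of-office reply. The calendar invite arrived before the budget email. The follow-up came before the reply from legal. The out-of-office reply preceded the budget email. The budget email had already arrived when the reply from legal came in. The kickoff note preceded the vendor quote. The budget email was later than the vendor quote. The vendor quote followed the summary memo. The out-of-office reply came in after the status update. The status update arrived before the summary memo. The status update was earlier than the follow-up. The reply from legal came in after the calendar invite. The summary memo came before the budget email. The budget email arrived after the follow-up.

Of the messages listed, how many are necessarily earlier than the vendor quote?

4

Directly stated before the vendor quote: the kickoff note and the summary memo.
The follow-up reaches the vendor quote via the follow-up → the summary memo → the vendor quote.
The status update reaches the vendor quote via the status update → the kickoff note → the vendor quote.
No chain forces the reply from legal (or any of the others) ahead of the vendor quote.
That's the follow-up, the kickoff note, the status update, and the summary memo — 4 in all.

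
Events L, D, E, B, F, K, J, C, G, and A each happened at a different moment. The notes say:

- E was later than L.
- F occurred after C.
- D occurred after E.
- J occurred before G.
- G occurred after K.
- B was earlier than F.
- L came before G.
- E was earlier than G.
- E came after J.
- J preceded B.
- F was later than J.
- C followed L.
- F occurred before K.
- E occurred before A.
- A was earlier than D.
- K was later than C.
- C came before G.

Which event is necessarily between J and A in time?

Tracing the constraints gives J → E → A, so E sits after J and before A.
No other event is forced both after J and before A.

E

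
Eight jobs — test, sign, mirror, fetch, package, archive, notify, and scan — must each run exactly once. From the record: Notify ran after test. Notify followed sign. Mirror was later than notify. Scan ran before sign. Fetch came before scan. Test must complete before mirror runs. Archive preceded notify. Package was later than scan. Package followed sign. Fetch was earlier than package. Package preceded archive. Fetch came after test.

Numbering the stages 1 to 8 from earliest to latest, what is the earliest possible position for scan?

Fetch and test must both come before scan — 2 forced predecessors.
Nothing else is forced ahead of scan, so its earliest slot is position 2 + 1 = 3.

3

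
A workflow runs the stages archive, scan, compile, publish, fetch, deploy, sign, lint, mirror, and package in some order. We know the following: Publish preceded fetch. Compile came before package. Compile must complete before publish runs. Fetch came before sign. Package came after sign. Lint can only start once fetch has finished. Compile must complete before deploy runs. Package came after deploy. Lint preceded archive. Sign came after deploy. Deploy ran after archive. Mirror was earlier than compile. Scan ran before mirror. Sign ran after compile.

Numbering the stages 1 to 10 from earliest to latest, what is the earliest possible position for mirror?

2

Scan must come before mirror — 1 forced predecessor.
Nothing else is forced ahead of mirror, so its earliest slot is position 1 + 1 = 2.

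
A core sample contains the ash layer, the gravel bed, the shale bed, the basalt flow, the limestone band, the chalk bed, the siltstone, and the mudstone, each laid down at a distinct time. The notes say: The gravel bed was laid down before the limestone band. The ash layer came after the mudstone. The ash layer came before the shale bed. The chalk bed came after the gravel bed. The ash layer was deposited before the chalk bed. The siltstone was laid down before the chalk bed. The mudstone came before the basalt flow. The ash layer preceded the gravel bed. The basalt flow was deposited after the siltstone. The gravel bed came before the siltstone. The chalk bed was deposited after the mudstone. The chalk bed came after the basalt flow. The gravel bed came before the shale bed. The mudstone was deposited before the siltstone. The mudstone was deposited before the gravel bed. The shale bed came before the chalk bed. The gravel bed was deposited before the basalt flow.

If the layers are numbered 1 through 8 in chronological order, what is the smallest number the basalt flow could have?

5

The ash layer, the gravel bed, the mudstone, and the siltstone must all come before the basalt flow — 4 forced predecessors.
Nothing else is forced ahead of the basalt flow, so its earliest slot is position 4 + 1 = 5.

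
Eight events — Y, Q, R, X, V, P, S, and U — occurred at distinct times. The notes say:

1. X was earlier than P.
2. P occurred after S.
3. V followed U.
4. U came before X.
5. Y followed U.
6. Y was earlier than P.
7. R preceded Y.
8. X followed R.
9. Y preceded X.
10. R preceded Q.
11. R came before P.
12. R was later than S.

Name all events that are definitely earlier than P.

R, S, U, X, Y

Directly stated before P: R, S, X, and Y.
U reaches P via U → X → P.
No chain forces Q (or any of the others) ahead of P.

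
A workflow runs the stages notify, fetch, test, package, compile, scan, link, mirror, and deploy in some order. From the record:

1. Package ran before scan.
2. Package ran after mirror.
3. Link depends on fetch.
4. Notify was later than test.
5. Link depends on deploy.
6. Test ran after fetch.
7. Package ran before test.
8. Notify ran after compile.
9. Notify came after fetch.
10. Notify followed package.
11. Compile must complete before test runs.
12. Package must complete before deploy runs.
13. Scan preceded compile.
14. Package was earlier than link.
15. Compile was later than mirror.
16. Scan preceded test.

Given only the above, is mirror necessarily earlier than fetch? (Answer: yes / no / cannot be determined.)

cannot be determined

No chain of stated constraints runs from mirror to fetch, and none runs from fetch to mirror either.
So the relative order of mirror and fetch is not fixed by the given facts.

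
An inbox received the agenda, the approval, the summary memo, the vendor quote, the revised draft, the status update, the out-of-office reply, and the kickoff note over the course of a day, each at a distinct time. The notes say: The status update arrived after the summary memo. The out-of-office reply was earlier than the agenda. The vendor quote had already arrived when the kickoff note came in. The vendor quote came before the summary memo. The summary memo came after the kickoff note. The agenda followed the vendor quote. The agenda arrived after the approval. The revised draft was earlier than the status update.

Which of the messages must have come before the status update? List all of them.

Directly stated before the status update: the revised draft and the summary memo.
The kickoff note reaches the status update via the kickoff note → the summary memo → the status update.
The vendor quote reaches the status update via the vendor quote → the summary memo → the status update.
No chain forces the out-of-office reply (or any of the others) ahead of the status update.

the kickoff note, the revised draft, the summary memo, the vendor quote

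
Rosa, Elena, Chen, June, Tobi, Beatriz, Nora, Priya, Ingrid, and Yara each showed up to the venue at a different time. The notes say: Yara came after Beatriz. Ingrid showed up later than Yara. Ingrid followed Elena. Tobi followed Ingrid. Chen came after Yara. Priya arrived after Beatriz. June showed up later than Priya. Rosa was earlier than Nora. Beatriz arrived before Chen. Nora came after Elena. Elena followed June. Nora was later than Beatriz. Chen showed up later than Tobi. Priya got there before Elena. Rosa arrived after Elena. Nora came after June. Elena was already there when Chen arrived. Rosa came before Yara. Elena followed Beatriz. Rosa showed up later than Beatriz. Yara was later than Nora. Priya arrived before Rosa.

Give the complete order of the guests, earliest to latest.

Beatriz, Priya, June, Elena, Rosa, Nora, Yara, Ingrid, Tobi, Chen

The constraints fix every adjacent pair, so only one ordering works:
Beatriz → Priya → June → Elena → Rosa → Nora → Yara → Ingrid → Tobi → Chen.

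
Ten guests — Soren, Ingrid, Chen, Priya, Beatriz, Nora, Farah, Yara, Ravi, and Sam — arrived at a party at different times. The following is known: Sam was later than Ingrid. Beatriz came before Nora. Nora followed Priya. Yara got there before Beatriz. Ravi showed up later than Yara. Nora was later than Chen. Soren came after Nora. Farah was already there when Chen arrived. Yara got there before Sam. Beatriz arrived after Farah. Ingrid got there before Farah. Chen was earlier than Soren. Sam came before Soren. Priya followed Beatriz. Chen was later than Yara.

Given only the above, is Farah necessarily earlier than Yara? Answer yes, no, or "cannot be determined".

No chain of stated constraints runs from Farah to Yara, and none runs from Yara to Farah either.
So the relative order of Farah and Yara is not fixed by the given facts.

cannot be determined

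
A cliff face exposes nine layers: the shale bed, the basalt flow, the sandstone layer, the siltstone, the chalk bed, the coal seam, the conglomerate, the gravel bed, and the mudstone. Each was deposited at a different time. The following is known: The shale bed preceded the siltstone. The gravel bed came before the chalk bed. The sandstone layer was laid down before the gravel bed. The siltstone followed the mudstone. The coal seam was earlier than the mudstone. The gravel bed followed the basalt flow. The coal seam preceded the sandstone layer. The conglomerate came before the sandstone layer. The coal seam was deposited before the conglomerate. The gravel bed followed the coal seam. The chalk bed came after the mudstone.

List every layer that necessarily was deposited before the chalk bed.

Directly stated before the chalk bed: the gravel bed and the mudstone.
The basalt flow reaches the chalk bed via the basalt flow → the gravel bed → the chalk bed.
The coal seam reaches the chalk bed via the coal seam → the gravel bed → the chalk bed.
The conglomerate reaches the chalk bed via the conglomerate → the sandstone layer → the gravel bed → the chalk bed.
Likewise the sandstone layer reaches the chalk bed by chaining the stated constraints.

the basalt flow, the coal seam, the conglomerate, the gravel bed, the mudstone, the sandstone layer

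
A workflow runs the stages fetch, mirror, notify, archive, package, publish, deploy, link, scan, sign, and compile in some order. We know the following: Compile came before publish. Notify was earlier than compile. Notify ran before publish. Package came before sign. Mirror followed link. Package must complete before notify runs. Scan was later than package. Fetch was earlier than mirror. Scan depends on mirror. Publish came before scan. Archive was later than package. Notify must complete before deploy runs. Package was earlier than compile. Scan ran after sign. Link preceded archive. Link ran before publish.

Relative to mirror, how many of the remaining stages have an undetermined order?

Forced before mirror: fetch and link; forced after mirror: scan.
That leaves archive, compile, deploy, notify, package, publish, and sign with no forced order relative to mirror — 7.

7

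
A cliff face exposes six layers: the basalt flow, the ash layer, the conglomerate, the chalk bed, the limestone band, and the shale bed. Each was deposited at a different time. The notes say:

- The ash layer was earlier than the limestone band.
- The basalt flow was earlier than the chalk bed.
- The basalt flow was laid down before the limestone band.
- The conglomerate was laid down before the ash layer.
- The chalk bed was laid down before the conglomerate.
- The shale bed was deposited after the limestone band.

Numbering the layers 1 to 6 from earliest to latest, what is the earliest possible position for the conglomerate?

3

The basalt flow and the chalk bed must both come before the conglomerate — 2 forced predecessors.
Nothing else is forced ahead of the conglomerate, so its earliest slot is position 2 + 1 = 3.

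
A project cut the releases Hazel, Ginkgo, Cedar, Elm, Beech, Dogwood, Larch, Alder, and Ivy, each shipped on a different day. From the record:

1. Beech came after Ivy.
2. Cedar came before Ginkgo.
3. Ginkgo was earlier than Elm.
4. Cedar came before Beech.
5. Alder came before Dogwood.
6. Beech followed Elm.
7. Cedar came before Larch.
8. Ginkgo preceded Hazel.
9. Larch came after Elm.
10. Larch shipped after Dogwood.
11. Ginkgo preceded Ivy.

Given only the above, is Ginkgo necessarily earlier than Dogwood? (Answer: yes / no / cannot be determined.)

No chain of stated constraints runs from Ginkgo to Dogwood, and none runs from Dogwood to Ginkgo either.
So the relative order of Ginkgo and Dogwood is not fixed by the given facts.

cannot be determined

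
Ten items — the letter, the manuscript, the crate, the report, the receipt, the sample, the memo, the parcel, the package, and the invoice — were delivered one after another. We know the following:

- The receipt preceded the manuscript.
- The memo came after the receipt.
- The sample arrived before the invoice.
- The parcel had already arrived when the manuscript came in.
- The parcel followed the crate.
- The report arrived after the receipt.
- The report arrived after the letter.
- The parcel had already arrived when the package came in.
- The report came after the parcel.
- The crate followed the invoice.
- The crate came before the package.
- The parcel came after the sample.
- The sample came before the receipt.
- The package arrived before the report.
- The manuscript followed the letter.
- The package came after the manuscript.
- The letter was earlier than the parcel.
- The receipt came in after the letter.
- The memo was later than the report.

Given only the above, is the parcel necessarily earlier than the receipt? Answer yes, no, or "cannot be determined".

No chain of stated constraints runs from the parcel to the receipt, and none runs from the receipt to the parcel either.
So the relative order of the parcel and the receipt is not fixed by the given facts.

cannot be determined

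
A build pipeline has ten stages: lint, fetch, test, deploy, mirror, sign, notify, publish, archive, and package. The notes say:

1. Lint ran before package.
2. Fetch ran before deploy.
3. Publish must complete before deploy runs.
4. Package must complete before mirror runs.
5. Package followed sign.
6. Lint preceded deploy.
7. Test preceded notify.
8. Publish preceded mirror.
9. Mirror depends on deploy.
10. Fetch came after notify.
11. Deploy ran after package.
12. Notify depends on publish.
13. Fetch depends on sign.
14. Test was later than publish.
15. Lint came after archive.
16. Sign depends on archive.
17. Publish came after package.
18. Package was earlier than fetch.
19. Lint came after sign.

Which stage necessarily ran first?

Archive has a chain of constraints placing it before every other stage, so archive must be first.

archive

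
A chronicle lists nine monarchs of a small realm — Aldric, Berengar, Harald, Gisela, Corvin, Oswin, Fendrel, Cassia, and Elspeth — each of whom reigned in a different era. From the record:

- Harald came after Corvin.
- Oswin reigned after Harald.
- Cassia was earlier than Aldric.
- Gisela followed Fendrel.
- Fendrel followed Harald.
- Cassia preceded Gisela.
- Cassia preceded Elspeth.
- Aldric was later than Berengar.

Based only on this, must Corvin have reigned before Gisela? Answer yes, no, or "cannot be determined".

Chain the constraints: Corvin → Harald → Fendrel → Gisela. Each link is directly stated, so Corvin comes before Gisela.

yes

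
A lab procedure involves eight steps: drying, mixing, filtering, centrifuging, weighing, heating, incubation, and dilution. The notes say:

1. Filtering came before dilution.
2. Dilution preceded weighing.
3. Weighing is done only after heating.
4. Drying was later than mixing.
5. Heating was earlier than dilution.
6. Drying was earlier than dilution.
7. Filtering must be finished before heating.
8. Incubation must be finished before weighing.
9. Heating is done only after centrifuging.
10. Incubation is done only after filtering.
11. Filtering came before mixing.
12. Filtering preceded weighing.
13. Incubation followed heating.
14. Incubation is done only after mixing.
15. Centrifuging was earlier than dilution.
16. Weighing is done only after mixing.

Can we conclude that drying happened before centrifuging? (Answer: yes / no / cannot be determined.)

cannot be determined

No chain of stated constraints runs from drying to centrifuging, and none runs from centrifuging to drying either.
So the relative order of drying and centrifuging is not fixed by the given facts.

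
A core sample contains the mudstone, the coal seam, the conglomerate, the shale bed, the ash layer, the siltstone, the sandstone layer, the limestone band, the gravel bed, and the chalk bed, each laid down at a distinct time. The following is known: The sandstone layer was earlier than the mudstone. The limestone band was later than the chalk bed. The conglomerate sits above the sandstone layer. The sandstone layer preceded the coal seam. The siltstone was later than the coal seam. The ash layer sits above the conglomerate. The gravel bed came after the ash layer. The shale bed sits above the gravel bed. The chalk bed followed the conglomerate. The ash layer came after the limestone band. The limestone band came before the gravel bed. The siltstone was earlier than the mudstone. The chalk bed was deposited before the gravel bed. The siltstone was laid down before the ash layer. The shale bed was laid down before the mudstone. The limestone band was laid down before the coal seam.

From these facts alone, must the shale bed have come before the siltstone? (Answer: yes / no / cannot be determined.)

Tracing the constraints gives the siltstone → the ash layer → the gravel bed → the shale bed, so the siltstone must come before the shale bed.
That means the shale bed cannot be before the siltstone.

no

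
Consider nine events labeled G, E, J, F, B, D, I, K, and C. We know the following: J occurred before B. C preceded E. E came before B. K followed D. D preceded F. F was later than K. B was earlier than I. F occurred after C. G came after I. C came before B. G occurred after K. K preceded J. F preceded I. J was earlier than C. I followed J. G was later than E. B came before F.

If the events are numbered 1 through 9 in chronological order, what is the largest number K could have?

2

K must come before B, C, E, F, G, I, and J — 7 events forced after it.
Everything else can be placed before K in some valid order, so K can sit as late as position 9 − 7 = 2.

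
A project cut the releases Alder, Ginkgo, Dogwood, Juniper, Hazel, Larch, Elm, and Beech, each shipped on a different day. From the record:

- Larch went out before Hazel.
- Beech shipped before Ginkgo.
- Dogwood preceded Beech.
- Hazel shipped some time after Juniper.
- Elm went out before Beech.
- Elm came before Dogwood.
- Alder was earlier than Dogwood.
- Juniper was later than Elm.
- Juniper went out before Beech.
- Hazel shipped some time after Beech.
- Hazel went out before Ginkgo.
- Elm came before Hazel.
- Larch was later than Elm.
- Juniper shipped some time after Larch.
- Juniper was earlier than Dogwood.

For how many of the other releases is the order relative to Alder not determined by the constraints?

3

Forced after Alder: Beech, Dogwood, Ginkgo, and Hazel.
That leaves Elm, Juniper, and Larch with no forced order relative to Alder — 3.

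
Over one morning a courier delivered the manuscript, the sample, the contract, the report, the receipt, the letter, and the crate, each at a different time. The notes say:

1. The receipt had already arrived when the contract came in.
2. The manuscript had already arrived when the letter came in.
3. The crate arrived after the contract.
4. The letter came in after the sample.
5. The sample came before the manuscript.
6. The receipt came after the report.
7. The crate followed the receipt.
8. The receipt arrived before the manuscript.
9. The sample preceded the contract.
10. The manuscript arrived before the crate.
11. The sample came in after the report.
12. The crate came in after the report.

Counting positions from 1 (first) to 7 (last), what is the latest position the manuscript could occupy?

5

The manuscript must come before the crate and the letter — 2 items forced after it.
Everything else can be placed before the manuscript in some valid order, so the manuscript can sit as late as position 7 − 2 = 5.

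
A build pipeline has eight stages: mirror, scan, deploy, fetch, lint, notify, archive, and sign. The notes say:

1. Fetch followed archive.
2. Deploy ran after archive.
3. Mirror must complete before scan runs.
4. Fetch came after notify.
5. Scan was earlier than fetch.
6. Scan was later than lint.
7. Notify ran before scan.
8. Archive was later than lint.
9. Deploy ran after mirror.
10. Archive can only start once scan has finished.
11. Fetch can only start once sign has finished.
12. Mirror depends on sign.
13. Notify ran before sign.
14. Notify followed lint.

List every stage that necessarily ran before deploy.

archive, lint, mirror, notify, scan, sign

Directly stated before deploy: archive and mirror.
Lint reaches deploy via lint → archive → deploy.
Notify reaches deploy via notify → sign → mirror → deploy.
Scan reaches deploy via scan → archive → deploy.
Likewise sign reaches deploy by chaining the stated constraints.
No chain forces fetch ahead of deploy.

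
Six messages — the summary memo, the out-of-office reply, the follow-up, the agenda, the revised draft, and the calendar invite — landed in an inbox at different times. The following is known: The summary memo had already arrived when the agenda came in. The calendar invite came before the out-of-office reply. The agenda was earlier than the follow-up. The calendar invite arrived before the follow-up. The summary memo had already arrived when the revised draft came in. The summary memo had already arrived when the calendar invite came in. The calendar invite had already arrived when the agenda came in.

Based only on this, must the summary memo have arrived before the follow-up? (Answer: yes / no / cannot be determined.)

Chain the constraints: the summary memo → the agenda → the follow-up. Each link is directly stated, so the summary memo comes before the follow-up.

yes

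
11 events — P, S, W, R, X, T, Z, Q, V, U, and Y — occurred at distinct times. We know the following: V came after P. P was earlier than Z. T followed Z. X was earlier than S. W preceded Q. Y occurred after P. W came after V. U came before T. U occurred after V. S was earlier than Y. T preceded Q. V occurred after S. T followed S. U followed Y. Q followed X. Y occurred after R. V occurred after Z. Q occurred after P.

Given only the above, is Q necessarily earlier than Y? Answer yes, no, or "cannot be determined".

Tracing the constraints gives Y → U → T → Q, so Y must come before Q.
That means Q cannot be before Y.

no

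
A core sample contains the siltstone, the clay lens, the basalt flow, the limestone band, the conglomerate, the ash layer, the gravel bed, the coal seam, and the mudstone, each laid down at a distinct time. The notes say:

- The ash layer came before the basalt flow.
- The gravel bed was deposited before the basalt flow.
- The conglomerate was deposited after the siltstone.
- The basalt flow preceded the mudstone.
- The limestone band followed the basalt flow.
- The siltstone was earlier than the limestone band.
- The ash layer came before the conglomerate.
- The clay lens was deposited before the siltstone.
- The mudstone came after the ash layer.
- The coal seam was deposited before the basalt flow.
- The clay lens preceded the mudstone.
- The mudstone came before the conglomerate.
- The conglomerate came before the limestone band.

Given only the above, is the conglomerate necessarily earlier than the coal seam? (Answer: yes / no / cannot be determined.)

Tracing the constraints gives the coal seam → the basalt flow → the mudstone → the conglomerate, so the coal seam must come before the conglomerate.
That means the conglomerate cannot be before the coal seam.

no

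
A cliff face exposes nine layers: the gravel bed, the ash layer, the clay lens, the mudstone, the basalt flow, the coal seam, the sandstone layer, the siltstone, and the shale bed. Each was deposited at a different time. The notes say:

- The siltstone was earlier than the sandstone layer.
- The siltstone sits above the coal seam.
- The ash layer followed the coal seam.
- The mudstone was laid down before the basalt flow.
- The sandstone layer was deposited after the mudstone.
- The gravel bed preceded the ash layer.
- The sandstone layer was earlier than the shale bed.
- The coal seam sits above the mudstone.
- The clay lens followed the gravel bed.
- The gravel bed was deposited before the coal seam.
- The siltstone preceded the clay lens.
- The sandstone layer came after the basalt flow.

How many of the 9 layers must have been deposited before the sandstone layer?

5

Directly stated before the sandstone layer: the basalt flow, the mudstone, and the siltstone.
The coal seam reaches the sandstone layer via the coal seam → the siltstone → the sandstone layer.
The gravel bed reaches the sandstone layer via the gravel bed → the coal seam → the siltstone → the sandstone layer.
That's the basalt flow, the coal seam, the gravel bed, the mudstone, and the siltstone — 5 in all.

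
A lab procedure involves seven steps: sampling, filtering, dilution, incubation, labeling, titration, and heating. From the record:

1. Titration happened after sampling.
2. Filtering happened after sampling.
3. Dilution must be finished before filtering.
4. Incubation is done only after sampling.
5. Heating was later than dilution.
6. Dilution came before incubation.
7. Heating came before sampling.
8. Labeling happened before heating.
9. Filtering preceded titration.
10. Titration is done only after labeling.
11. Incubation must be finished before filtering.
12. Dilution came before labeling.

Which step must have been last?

titration

Every other step has a chain of constraints placing it before titration, so titration is last.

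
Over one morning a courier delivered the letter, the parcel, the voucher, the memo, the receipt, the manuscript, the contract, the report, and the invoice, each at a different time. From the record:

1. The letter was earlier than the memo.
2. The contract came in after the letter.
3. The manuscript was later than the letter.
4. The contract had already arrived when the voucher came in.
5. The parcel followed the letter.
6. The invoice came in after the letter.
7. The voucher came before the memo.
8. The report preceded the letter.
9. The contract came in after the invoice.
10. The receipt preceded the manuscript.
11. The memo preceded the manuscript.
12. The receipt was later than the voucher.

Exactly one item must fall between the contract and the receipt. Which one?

the voucher

Tracing the constraints gives the contract → the voucher → the receipt, so the voucher sits after the contract and before the receipt.
No other item is forced both after the contract and before the receipt.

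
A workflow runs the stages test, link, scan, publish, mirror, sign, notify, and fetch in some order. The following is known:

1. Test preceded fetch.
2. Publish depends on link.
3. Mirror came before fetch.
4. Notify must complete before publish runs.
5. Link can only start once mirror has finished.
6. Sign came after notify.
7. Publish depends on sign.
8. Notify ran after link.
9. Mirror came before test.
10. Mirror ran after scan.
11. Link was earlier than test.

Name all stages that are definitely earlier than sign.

Directly stated before sign: notify.
Link reaches sign via link → notify → sign.
Mirror reaches sign via mirror → link → notify → sign.
Scan reaches sign via scan → mirror → link → notify → sign.
No chain forces publish (or any of the others) ahead of sign.

link, mirror, notify, scan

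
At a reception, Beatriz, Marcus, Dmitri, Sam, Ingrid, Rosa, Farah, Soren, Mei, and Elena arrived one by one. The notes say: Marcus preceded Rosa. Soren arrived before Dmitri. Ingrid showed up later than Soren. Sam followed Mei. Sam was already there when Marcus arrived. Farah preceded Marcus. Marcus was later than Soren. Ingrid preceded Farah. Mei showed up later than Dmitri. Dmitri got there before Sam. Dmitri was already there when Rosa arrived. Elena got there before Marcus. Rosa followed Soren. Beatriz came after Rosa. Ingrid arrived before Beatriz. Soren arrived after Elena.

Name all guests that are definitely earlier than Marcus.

Directly stated before Marcus: Elena, Farah, Sam, and Soren.
Dmitri reaches Marcus via Dmitri → Sam → Marcus.
Ingrid reaches Marcus via Ingrid → Farah → Marcus.
Mei reaches Marcus via Mei → Sam → Marcus.
No chain forces Beatriz (or any of the others) ahead of Marcus.

Dmitri, Elena, Farah, Ingrid, Mei, Sam, Soren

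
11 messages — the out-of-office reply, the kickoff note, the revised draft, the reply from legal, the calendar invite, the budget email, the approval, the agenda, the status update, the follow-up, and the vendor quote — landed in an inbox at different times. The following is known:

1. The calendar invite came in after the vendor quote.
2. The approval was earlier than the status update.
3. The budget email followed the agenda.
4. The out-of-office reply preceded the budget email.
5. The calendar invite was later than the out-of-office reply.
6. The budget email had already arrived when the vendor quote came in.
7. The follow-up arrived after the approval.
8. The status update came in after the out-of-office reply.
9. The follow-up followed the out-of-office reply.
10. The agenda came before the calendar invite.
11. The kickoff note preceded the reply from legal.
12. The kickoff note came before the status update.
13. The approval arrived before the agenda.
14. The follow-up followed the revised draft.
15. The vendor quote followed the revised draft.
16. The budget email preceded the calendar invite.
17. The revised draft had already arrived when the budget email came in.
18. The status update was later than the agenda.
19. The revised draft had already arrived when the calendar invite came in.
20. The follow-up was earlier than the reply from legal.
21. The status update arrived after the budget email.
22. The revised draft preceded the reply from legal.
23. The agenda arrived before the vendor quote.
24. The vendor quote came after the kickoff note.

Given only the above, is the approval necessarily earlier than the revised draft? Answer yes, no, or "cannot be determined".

cannot be determined

No chain of stated constraints runs from the approval to the revised draft, and none runs from the revised draft to the approval either.
So the relative order of the approval and the revised draft is not fixed by the given facts.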